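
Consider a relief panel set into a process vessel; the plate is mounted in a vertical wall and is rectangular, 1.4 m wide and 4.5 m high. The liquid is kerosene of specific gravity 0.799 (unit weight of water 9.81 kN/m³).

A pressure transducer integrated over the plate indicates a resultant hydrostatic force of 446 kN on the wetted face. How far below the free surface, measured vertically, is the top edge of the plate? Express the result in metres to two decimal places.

γ = 0.799 × 9.81 = 7.83819 kN/m³.
A = 1.4 × 4.5 = 6.3 m².
From F = γ·h_c·A, the centroid depth is h_c = 446/(7.83819 × 6.3) = 9.03189 m.
The centroid lies 4.5/2 = 2.25 m below the top edge, so the top edge sits at h_top = 9.03189 − 2.25 = 6.78189 m below the surface.

d_top ≈ 6.78 m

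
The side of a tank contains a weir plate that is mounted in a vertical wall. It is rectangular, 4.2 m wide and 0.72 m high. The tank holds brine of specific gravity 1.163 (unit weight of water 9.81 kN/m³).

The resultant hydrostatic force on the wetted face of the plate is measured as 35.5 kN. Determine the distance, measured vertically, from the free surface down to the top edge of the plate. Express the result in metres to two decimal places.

γ = 1.163 × 9.81 = 11.40903 kN/m³.
A = 4.2 × 0.72 = 3.024 m².
From F = γ·h_c·A, the centroid depth is h_c = 35.5/(11.40903 × 3.024) = 1.02896 m.
The centroid lies 0.72/2 = 0.36 m below the top edge, so the top edge sits at h_top = 1.02896 − 0.36 = 0.66896 m below the surface.

d_top ≈ 0.67 m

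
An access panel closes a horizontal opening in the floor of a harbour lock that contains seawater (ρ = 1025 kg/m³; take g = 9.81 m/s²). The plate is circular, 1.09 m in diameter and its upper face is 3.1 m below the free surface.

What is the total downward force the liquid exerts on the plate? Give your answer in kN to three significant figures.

F ≈ 29.1 kN

γ = ρg = 1025 × 9.81 / 1000 = 10.05525 kN/m³.
The plate is horizontal, so pressure is uniform at p = γ·h = 10.05525 × 3.1 = 31.1713 kN/m².
A = π(0.545)² = 0.933132 m².
F = p·A = 31.1713 × 0.933132 = 29.0869 kN.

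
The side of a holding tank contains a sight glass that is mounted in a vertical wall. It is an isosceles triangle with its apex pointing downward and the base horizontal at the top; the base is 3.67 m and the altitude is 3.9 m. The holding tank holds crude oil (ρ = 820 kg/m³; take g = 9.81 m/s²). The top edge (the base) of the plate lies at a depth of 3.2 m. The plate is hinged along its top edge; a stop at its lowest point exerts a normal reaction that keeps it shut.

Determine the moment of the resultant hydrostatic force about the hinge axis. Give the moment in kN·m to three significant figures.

M ≈ 385 kN·m

γ = ρg = 820 × 9.81 / 1000 = 8.0442 kN/m³.
With the apex down, the centroid sits h/3 = 3.9/3 = 1.3 m below the base (the top edge), so the centroid depth is h_c = 3.2 + 1.3 = 4.5 m.
A = ½ × 3.67 × 3.9 = 7.1565 m².
Resultant F = γ·h_c·A = 8.0442 × 4.5 × 7.1565 = 259.057 kN.
I_c = b·h³/36 = 3.67 × 3.9³/36 = 6.04724 m⁴.
Centre of pressure: y_p = y_c + I_c/(y_c·A) = 4.5 + 6.04724/(4.5 × 7.1565) = 4.5 + 0.187778 = 4.68778 m along the plane.
The resultant acts 1.3 + 0.187778 = 1.48778 m (along the plate) below the hinge at the top edge, so the moment about the hinge is M = F × 1.48778 = 259.057 × 1.48778 = 385.42 kN·m.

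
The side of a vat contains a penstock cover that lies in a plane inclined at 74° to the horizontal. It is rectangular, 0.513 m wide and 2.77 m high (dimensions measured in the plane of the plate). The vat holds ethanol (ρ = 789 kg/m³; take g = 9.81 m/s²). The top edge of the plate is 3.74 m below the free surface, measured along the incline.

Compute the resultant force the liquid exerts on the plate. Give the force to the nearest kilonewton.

F ≈ 54 kN

γ = ρg = 789 × 9.81 / 1000 = 7.74009 kN/m³.
Let θ = 74° be the plate's angle to the horizontal; measure y along the incline from where the plane meets the free surface. Vertical depth h = y·sinθ with sinθ = 0.961262.
The centroid lies 2.77/2 = 1.385 m below the top edge, so y_c = 3.74 + 1.385 = 5.125 m and h_c = 5.125 × 0.961262 = 4.92647 m.
A = 0.513 × 2.77 = 1.42101 m².
Resultant F = γ·h_c·A = 7.74009 × 4.92647 × 1.42101 = 54.185 kN.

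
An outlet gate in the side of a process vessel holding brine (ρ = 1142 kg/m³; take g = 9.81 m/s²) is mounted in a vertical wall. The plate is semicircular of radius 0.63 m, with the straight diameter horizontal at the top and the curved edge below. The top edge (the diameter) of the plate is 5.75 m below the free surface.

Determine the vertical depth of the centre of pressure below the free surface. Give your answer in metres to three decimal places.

γ = ρg = 1142 × 9.81 / 1000 = 11.20302 kN/m³.
The centroid of a semicircle lies 4r/(3π) = 0.26738 m from the diameter, here below the top edge, so the centroid depth is h_c = 5.75 + 0.26738 = 6.01738 m.
A = πr²/2 = π × 0.63²/2 = 0.623449 m².
Resultant F = γ·h_c·A = 11.20302 × 6.01738 × 0.623449 = 42.0285 kN.
I_c = (π/8 − 8/(9π))·r⁴ = 0.109757 × 0.63⁴ = 0.01729 m⁴.
Centre of pressure: y_p = y_c + I_c/(y_c·A) = 6.01738 + 0.01729/(6.01738 × 0.623449) = 6.01738 + 0.00460879 = 6.02199 m along the plane.

h_p = 6.022 m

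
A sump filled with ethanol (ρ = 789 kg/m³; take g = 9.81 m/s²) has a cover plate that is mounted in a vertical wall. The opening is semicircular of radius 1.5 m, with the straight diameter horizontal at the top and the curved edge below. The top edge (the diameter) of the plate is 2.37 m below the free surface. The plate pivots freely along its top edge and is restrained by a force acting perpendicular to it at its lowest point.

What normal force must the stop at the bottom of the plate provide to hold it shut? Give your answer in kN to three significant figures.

γ = ρg = 789 × 9.81 / 1000 = 7.74009 kN/m³.
The centroid of a semicircle lies 4r/(3π) = 0.63662 m from the diameter, here below the top edge, so the centroid depth is h_c = 2.37 + 0.63662 = 3.00662 m.
A = πr²/2 = π × 1.5²/2 = 3.53429 m².
Resultant F = γ·h_c·A = 7.74009 × 3.00662 × 3.53429 = 82.2483 kN.
I_c = (π/8 − 8/(9π))·r⁴ = 0.109757 × 1.5⁴ = 0.555645 m⁴.
Centre of pressure: y_p = y_c + I_c/(y_c·A) = 3.00662 + 0.555645/(3.00662 × 3.53429) = 3.00662 + 0.0522898 = 3.05891 m along the plane.
The resultant acts 0.63662 + 0.0522898 = 0.68891 m (along the plate) below the hinge at the top edge, so the moment about the hinge is M = F × 0.68891 = 82.2483 × 0.68891 = 56.6617 kN·m.
A normal force at the bottom, 1.5 m from the hinge, must supply this moment: P = 56.6617/1.5 = 37.7745 kN.

P ≈ 37.8 kN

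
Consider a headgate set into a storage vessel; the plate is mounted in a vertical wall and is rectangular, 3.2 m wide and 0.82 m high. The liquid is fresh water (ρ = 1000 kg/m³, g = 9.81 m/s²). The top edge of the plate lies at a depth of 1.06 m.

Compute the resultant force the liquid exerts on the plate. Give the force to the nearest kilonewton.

γ = ρg = 1000 × 9.81 = 9810 N/m³ = 9.81 kN/m³.
The centroid lies 0.82/2 = 0.41 m below the top edge, so the centroid depth is h_c = 1.06 + 0.41 = 1.47 m.
A = 3.2 × 0.82 = 2.624 m².
Resultant F = γ·h_c·A = 9.81 × 1.47 × 2.624 = 37.8399 kN.

F ≈ 38 kN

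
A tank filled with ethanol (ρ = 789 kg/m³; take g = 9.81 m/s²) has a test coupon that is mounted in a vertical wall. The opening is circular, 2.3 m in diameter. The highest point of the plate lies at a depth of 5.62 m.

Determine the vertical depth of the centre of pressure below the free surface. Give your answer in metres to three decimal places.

γ = ρg = 789 × 9.81 / 1000 = 7.74009 kN/m³.
The centroid is at the centre, 1.15 m below the top of the plate, so the centroid depth is h_c = 5.62 + 1.15 = 6.77 m.
A = π(1.15)² = 4.15476 m².
Resultant F = γ·h_c·A = 7.74009 × 6.77 × 4.15476 = 217.711 kN.
I_c = πr⁴/4 = π × 1.15⁴/4 = 1.37367 m⁴.
Centre of pressure: y_p = y_c + I_c/(y_c·A) = 6.77 + 1.37367/(6.77 × 4.15476) = 6.77 + 0.0488369 = 6.81884 m along the plane.

h_p = 6.819 m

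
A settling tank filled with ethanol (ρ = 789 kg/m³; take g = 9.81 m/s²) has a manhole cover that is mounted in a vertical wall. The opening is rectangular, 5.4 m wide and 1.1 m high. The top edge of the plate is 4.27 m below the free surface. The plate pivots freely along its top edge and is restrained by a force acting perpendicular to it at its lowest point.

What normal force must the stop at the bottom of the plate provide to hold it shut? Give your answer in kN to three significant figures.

γ = ρg = 789 × 9.81 / 1000 = 7.74009 kN/m³.
The centroid lies 1.1/2 = 0.55 m below the top edge, so the centroid depth is h_c = 4.27 + 0.55 = 4.82 m.
A = 5.4 × 1.1 = 5.94 m².
Resultant F = γ·h_c·A = 7.74009 × 4.82 × 5.94 = 221.605 kN.
I_c = b·h³/12 = 5.4 × 1.1³/12 = 0.59895 m⁴.
Centre of pressure: y_p = y_c + I_c/(y_c·A) = 4.82 + 0.59895/(4.82 × 5.94) = 4.82 + 0.0209198 = 4.84092 m along the plane.
The resultant acts 0.55 + 0.0209198 = 0.57092 m (along the plate) below the hinge at the top edge, so the moment about the hinge is M = F × 0.57092 = 221.605 × 0.57092 = 126.519 kN·m.
A normal force at the bottom, 1.1 m from the hinge, must supply this moment: P = 126.519/1.1 = 115.017 kN.

P ≈ 115 kN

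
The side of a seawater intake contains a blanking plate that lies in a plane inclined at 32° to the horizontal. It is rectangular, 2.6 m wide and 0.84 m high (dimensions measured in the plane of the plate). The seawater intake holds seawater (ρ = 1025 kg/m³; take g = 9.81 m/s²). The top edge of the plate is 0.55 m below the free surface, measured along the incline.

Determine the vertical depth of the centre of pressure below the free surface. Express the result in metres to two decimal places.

h_p = 0.55 m

γ = ρg = 1025 × 9.81 / 1000 = 10.05525 kN/m³.
Let θ = 32° be the plate's angle to the horizontal; measure y along the incline from where the plane meets the free surface. Vertical depth h = y·sinθ with sinθ = 0.529919.
The centroid lies 0.84/2 = 0.42 m below the top edge, so y_c = 0.55 + 0.42 = 0.97 m and h_c = 0.97 × 0.529919 = 0.514021 m.
A = 2.6 × 0.84 = 2.184 m².
Resultant F = γ·h_c·A = 10.05525 × 0.514021 × 2.184 = 11.2882 kN.
I_c = b·h³/12 = 2.6 × 0.84³/12 = 0.128419 m⁴.
Centre of pressure: y_p = y_c + I_c/(y_c·A) = 0.97 + 0.128419/(0.97 × 2.184) = 0.97 + 0.0606185 = 1.03062 m along the plane.
Vertically, h_p = y_p·sinθ = 1.03062 × 0.529919 = 0.546145 m.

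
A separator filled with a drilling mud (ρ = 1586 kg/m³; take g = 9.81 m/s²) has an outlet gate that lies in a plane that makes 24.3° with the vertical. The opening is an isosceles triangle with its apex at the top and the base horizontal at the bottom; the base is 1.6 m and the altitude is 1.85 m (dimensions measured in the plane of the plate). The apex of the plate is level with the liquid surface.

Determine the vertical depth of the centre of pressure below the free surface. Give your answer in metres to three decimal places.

γ = ρg = 1586 × 9.81 / 1000 = 15.55866 kN/m³.
The plate makes 24.3° with the vertical, i.e. θ = 90° − 24.3° = 65.7° to the horizontal. Measuring y along the incline from the free-surface line, vertical depth h = y·sinθ with sinθ = 0.911403.
With the apex up, the centroid sits 2h/3 = 2 × 1.85/3 = 1.23333 m below the apex, so y_c = 1.23333 m and h_c = 1.23333 × 0.911403 = 1.12406 m.
A = ½ × 1.6 × 1.85 = 1.48 m².
Resultant F = γ·h_c·A = 15.55866 × 1.12406 × 1.48 = 25.8835 kN.
I_c = b·h³/36 = 1.6 × 1.85³/36 = 0.281406 m⁴.
Centre of pressure: y_p = y_c + I_c/(y_c·A) = 1.23333 + 0.281406/(1.23333 × 1.48) = 1.23333 + 0.154167 = 1.3875 m along the plane.
Vertically, h_p = y_p·sinθ = 1.3875 × 0.911403 = 1.26457 m.

h_p = 1.265 m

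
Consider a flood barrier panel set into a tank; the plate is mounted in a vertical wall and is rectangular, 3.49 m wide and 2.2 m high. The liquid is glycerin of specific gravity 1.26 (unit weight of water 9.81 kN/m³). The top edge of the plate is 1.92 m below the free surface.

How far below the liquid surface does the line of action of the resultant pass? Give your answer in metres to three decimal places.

γ = 1.26 × 9.81 = 12.3606 kN/m³.
The centroid lies 2.2/2 = 1.1 m below the top edge, so the centroid depth is h_c = 1.92 + 1.1 = 3.02 m.
A = 3.49 × 2.2 = 7.678 m².
Resultant F = γ·h_c·A = 12.3606 × 3.02 × 7.678 = 286.612 kN.
I_c = b·h³/12 = 3.49 × 2.2³/12 = 3.09679 m⁴.
Centre of pressure: y_p = y_c + I_c/(y_c·A) = 3.02 + 3.09679/(3.02 × 7.678) = 3.02 + 0.133554 = 3.15355 m along the plane.

h_p = 3.154 m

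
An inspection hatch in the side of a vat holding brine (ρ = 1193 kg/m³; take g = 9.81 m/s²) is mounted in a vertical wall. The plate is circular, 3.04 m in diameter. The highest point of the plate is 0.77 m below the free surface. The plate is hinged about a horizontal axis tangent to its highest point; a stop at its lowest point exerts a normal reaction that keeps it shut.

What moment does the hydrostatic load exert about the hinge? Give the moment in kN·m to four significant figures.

M ≈ 344.7 kN·m

γ = ρg = 1193 × 9.81 / 1000 = 11.70333 kN/m³.
The centroid is at the centre, 1.52 m below the top of the plate, so the centroid depth is h_c = 0.77 + 1.52 = 2.29 m.
A = π(1.52)² = 7.25834 m².
Resultant F = γ·h_c·A = 11.70333 × 2.29 × 7.25834 = 194.528 kN.
I_c = πr⁴/4 = π × 1.52⁴/4 = 4.19241 m⁴.
Centre of pressure: y_p = y_c + I_c/(y_c·A) = 2.29 + 4.19241/(2.29 × 7.25834) = 2.29 + 0.252227 = 2.54223 m along the plane.
The resultant acts 1.52 + 0.252227 = 1.77223 m (along the plate) below the hinge at the top edge, so the moment about the hinge is M = F × 1.77223 = 194.528 × 1.77223 = 344.748 kN·m.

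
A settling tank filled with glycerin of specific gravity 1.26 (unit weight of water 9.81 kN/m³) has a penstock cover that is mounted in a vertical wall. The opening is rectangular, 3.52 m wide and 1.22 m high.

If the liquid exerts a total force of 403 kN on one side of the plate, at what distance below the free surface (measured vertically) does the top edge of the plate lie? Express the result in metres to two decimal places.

d_top ≈ 6.98 m

γ = 1.26 × 9.81 = 12.3606 kN/m³.
A = 3.52 × 1.22 = 4.2944 m².
From F = γ·h_c·A, the centroid depth is h_c = 403/(12.3606 × 4.2944) = 7.59212 m.
The centroid lies 1.22/2 = 0.61 m below the top edge, so the top edge sits at h_top = 7.59212 − 0.61 = 6.98212 m below the surface.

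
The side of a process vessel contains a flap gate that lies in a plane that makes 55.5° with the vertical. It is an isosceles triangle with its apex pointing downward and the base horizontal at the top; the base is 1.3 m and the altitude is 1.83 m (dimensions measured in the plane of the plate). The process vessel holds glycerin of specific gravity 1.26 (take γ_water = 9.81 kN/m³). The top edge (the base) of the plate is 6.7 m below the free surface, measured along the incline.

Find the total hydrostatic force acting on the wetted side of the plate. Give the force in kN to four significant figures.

F ≈ 60.88 kN

γ = 1.26 × 9.81 = 12.3606 kN/m³.
The plate makes 55.5° with the vertical, i.e. θ = 90° − 55.5° = 34.5° to the horizontal. Measuring y along the incline from the free-surface line, vertical depth h = y·sinθ with sinθ = 0.566406.
With the apex down, the centroid sits h/3 = 1.83/3 = 0.61 m below the base (the top edge), so y_c = 6.7 + 0.61 = 7.31 m and h_c = 7.31 × 0.566406 = 4.14043 m.
A = ½ × 1.3 × 1.83 = 1.1895 m².
Resultant F = γ·h_c·A = 12.3606 × 4.14043 × 1.1895 = 60.8765 kN.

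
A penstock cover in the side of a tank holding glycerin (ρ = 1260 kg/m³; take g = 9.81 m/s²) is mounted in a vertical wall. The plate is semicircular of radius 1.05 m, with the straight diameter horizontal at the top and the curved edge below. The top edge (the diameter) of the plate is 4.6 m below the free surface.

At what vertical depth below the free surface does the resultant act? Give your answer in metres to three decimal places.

γ = ρg = 1260 × 9.81 / 1000 = 12.3606 kN/m³.
The centroid of a semicircle lies 4r/(3π) = 0.445634 m from the diameter, here below the top edge, so the centroid depth is h_c = 4.6 + 0.445634 = 5.04563 m.
A = πr²/2 = π × 1.05²/2 = 1.7318 m².
Resultant F = γ·h_c·A = 12.3606 × 5.04563 × 1.7318 = 108.007 kN.
I_c = (π/8 − 8/(9π))·r⁴ = 0.109757 × 1.05⁴ = 0.13341 m⁴.
Centre of pressure: y_p = y_c + I_c/(y_c·A) = 5.04563 + 0.13341/(5.04563 × 1.7318) = 5.04563 + 0.0152678 = 5.0609 m along the plane.

h_p = 5.061 m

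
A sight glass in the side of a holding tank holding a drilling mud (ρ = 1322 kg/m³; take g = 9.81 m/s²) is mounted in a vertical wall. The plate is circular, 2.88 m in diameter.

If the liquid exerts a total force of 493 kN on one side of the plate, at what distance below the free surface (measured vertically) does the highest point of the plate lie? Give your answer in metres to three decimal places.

d_top ≈ 4.395 m

γ = ρg = 1322 × 9.81 / 1000 = 12.96882 kN/m³.
A = π(1.44)² = 6.51441 m².
From F = γ·h_c·A, the centroid depth is h_c = 493/(12.96882 × 6.51441) = 5.83541 m.
The centroid is at the centre, 1.44 m below the top of the plate, so the highest point sits at h_top = 5.83541 − 1.44 = 4.39541 m below the surface.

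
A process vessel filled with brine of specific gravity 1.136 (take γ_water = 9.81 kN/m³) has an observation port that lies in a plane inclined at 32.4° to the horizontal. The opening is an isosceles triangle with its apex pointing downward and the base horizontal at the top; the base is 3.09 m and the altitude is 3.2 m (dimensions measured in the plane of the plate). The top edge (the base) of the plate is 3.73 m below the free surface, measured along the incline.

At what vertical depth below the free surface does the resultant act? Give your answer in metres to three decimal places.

γ = 1.136 × 9.81 = 11.14416 kN/m³.
Let θ = 32.4° be the plate's angle to the horizontal; measure y along the incline from where the plane meets the free surface. Vertical depth h = y·sinθ with sinθ = 0.535827.
With the apex down, the centroid sits h/3 = 3.2/3 = 1.06667 m below the base (the top edge), so y_c = 3.73 + 1.06667 = 4.79667 m and h_c = 4.79667 × 0.535827 = 2.57019 m.
A = ½ × 3.09 × 3.2 = 4.944 m².
Resultant F = γ·h_c·A = 11.14416 × 2.57019 × 4.944 = 141.609 kN.
I_c = b·h³/36 = 3.09 × 3.2³/36 = 2.81259 m⁴.
Centre of pressure: y_p = y_c + I_c/(y_c·A) = 4.79667 + 2.81259/(4.79667 × 4.944) = 4.79667 + 0.118601 = 4.91527 m along the plane.
Vertically, h_p = y_p·sinθ = 4.91527 × 0.535827 = 2.63373 m.

h_p = 2.634 m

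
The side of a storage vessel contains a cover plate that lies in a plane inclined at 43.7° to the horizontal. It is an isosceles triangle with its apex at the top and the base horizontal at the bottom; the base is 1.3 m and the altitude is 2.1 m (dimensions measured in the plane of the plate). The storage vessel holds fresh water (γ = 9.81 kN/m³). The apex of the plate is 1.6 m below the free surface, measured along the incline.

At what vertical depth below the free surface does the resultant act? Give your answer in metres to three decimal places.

γ = 9.81 kN/m³.
Let θ = 43.7° be the plate's angle to the horizontal; measure y along the incline from where the plane meets the free surface. Vertical depth h = y·sinθ with sinθ = 0.690882.
With the apex up, the centroid sits 2h/3 = 2 × 2.1/3 = 1.4 m below the apex, so y_c = 1.6 + 1.4 = 3 m and h_c = 3 × 0.690882 = 2.07265 m.
A = ½ × 1.3 × 2.1 = 1.365 m².
Resultant F = γ·h_c·A = 9.81 × 2.07265 × 1.365 = 27.7541 kN.
I_c = b·h³/36 = 1.3 × 2.1³/36 = 0.334425 m⁴.
Centre of pressure: y_p = y_c + I_c/(y_c·A) = 3 + 0.334425/(3 × 1.365) = 3 + 0.0816667 = 3.08167 m along the plane.
Vertically, h_p = y_p·sinθ = 3.08167 × 0.690882 = 2.12907 m.

h_p = 2.129 m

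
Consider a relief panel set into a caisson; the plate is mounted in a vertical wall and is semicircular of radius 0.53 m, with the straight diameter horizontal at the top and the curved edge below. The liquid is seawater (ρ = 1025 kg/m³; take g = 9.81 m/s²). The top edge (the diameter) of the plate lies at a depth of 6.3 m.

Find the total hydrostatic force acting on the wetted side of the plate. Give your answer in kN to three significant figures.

γ = ρg = 1025 × 9.81 / 1000 = 10.05525 kN/m³.
The centroid of a semicircle lies 4r/(3π) = 0.224939 m from the diameter, here below the top edge, so the centroid depth is h_c = 6.3 + 0.224939 = 6.52494 m.
A = πr²/2 = π × 0.53²/2 = 0.441237 m².
Resultant F = γ·h_c·A = 10.05525 × 6.52494 × 0.441237 = 28.9495 kN.

F ≈ 28.9 kN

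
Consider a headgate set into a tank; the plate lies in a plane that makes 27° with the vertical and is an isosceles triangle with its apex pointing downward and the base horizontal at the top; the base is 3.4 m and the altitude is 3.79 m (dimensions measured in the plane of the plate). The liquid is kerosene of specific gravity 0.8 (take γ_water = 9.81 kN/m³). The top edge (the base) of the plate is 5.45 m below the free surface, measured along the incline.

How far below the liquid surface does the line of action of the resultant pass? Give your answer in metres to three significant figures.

h_p = 6.09 m

γ = 0.8 × 9.81 = 7.848 kN/m³.
The plate makes 27° with the vertical, i.e. θ = 90° − 27° = 63° to the horizontal. Measuring y along the incline from the free-surface line, vertical depth h = y·sinθ with sinθ = 0.891007.
With the apex down, the centroid sits h/3 = 3.79/3 = 1.26333 m below the base (the top edge), so y_c = 5.45 + 1.26333 = 6.71333 m and h_c = 6.71333 × 0.891007 = 5.98162 m.
A = ½ × 3.4 × 3.79 = 6.443 m².
Resultant F = γ·h_c·A = 7.848 × 5.98162 × 6.443 = 302.459 kN.
I_c = b·h³/36 = 3.4 × 3.79³/36 = 5.14155 m⁴.
Centre of pressure: y_p = y_c + I_c/(y_c·A) = 6.71333 + 5.14155/(6.71333 × 6.443) = 6.71333 + 0.118869 = 6.8322 m along the plane.
Vertically, h_p = y_p·sinθ = 6.8322 × 0.891007 = 6.08754 m.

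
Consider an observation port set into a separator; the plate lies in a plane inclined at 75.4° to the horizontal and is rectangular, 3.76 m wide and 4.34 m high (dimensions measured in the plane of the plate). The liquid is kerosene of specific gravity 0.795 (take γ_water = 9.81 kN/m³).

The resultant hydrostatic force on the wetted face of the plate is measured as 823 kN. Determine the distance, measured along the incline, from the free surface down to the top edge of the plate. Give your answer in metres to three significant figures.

γ = 0.795 × 9.81 = 7.79895 kN/m³.
A = 3.76 × 4.34 = 16.3184 m².
From F = γ·h_c·A, the centroid depth is h_c = 823/(7.79895 × 16.3184) = 6.46675 m.
Let θ = 75.4° be the plate's angle to the horizontal; measure y along the incline from where the plane meets the free surface. Vertical depth h = y·sinθ with sinθ = 0.967709.
Along the incline, y_c = h_c/sinθ = 6.46675/0.967709 = 6.68254 m.
The centroid lies 4.34/2 = 2.17 m below the top edge, so the top edge sits at y_top = 6.68254 − 2.17 = 4.51254 m along the incline.

y_top ≈ 4.51 m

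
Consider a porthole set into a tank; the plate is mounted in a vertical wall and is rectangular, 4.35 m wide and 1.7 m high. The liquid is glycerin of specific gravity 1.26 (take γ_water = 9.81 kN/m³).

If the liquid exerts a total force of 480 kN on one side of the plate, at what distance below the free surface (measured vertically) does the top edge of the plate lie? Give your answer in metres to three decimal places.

d_top ≈ 4.401 m

γ = 1.26 × 9.81 = 12.3606 kN/m³.
A = 4.35 × 1.7 = 7.395 m².
From F = γ·h_c·A, the centroid depth is h_c = 480/(12.3606 × 7.395) = 5.25126 m.
The centroid lies 1.7/2 = 0.85 m below the top edge, so the top edge sits at h_top = 5.25126 − 0.85 = 4.40126 m below the surface.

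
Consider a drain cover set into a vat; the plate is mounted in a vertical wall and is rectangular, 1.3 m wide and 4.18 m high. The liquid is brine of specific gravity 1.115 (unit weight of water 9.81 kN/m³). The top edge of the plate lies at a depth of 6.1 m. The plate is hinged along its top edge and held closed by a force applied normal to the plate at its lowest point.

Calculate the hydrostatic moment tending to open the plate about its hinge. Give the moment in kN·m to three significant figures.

γ = 1.115 × 9.81 = 10.93815 kN/m³.
The centroid lies 4.18/2 = 2.09 m below the top edge, so the centroid depth is h_c = 6.1 + 2.09 = 8.19 m.
A = 1.3 × 4.18 = 5.434 m².
Resultant F = γ·h_c·A = 10.93815 × 8.19 × 5.434 = 486.796 kN.
I_c = b·h³/12 = 1.3 × 4.18³/12 = 7.91209 m⁴.
Centre of pressure: y_p = y_c + I_c/(y_c·A) = 8.19 + 7.91209/(8.19 × 5.434) = 8.19 + 0.177782 = 8.36778 m along the plane.
The resultant acts 2.09 + 0.177782 = 2.26778 m (along the plate) below the hinge at the top edge, so the moment about the hinge is M = F × 2.26778 = 486.796 × 2.26778 = 1103.95 kN·m.

M ≈ 1100 kN·m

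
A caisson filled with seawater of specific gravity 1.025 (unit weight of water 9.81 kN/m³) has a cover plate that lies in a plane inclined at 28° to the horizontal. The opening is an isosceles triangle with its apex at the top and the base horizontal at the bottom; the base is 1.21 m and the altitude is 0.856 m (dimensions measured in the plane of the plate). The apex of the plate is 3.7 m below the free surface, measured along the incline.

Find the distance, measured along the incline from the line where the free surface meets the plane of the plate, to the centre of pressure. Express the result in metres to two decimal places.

γ = 1.025 × 9.81 = 10.05525 kN/m³.
Let θ = 28° be the plate's angle to the horizontal; measure y along the incline from where the plane meets the free surface. Vertical depth h = y·sinθ with sinθ = 0.469472.
With the apex up, the centroid sits 2h/3 = 2 × 0.856/3 = 0.570667 m below the apex, so y_c = 3.7 + 0.570667 = 4.27067 m and h_c = 4.27067 × 0.469472 = 2.00496 m.
A = ½ × 1.21 × 0.856 = 0.51788 m².
Resultant F = γ·h_c·A = 10.05525 × 2.00496 × 0.51788 = 10.4407 kN.
I_c = b·h³/36 = 1.21 × 0.856³/36 = 0.0210816 m⁴.
Centre of pressure: y_p = y_c + I_c/(y_c·A) = 4.27067 + 0.0210816/(4.27067 × 0.51788) = 4.27067 + 0.00953188 = 4.2802 m along the plane.

y_p = 4.28 m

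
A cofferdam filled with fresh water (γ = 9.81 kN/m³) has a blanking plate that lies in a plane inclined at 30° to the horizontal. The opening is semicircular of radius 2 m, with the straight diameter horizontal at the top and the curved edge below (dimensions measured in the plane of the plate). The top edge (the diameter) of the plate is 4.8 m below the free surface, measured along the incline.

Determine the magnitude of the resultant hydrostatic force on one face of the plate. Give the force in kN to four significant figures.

F ≈ 174.1 kN

γ = 9.81 kN/m³.
Let θ = 30° be the plate's angle to the horizontal; measure y along the incline from where the plane meets the free surface. Vertical depth h = y·sinθ with sinθ = 0.500000.
The centroid of a semicircle lies 4r/(3π) = 0.848826 m from the diameter, here below the top edge, so y_c = 4.8 + 0.848826 = 5.64883 m and h_c = 5.64883 × 0.500000 = 2.82442 m.
A = πr²/2 = π × 2²/2 = 6.28319 m².
Resultant F = γ·h_c·A = 9.81 × 2.82442 × 6.28319 = 174.092 kN.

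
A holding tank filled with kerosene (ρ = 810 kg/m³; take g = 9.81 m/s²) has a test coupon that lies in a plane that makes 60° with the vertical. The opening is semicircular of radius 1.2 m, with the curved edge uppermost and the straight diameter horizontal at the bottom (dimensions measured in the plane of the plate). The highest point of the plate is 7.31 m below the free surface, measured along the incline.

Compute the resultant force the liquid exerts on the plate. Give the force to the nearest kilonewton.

γ = ρg = 810 × 9.81 / 1000 = 7.9461 kN/m³.
The plate makes 60° with the vertical, i.e. θ = 90° − 60° = 30° to the horizontal. Measuring y along the incline from the free-surface line, vertical depth h = y·sinθ with sinθ = 0.500000.
The centroid lies 4r/(3π) = 0.509296 m above the diameter, so r − 4r/(3π) = 1.2 − 0.509296 = 0.690704 m below the topmost point, so y_c = 7.31 + 0.690704 = 8.0007 m and h_c = 8.0007 × 0.500000 = 4.00035 m.
A = πr²/2 = π × 1.2²/2 = 2.26195 m².
Resultant F = γ·h_c·A = 7.9461 × 4.00035 × 2.26195 = 71.901 kN.

F ≈ 72 kN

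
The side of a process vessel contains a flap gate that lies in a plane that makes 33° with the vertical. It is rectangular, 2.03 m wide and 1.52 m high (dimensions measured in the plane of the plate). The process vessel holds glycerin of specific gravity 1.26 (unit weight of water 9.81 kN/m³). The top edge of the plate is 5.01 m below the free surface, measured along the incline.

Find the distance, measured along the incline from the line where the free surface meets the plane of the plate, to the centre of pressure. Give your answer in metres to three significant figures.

y_p = 5.80 m

γ = 1.26 × 9.81 = 12.3606 kN/m³.
The plate makes 33° with the vertical, i.e. θ = 90° − 33° = 57° to the horizontal. Measuring y along the incline from the free-surface line, vertical depth h = y·sinθ with sinθ = 0.838671.
The centroid lies 1.52/2 = 0.76 m below the top edge, so y_c = 5.01 + 0.76 = 5.77 m and h_c = 5.77 × 0.838671 = 4.83913 m.
A = 2.03 × 1.52 = 3.0856 m².
Resultant F = γ·h_c·A = 12.3606 × 4.83913 × 3.0856 = 184.564 kN.
I_c = b·h³/12 = 2.03 × 1.52³/12 = 0.594081 m⁴.
Centre of pressure: y_p = y_c + I_c/(y_c·A) = 5.77 + 0.594081/(5.77 × 3.0856) = 5.77 + 0.033368 = 5.80337 m along the plane.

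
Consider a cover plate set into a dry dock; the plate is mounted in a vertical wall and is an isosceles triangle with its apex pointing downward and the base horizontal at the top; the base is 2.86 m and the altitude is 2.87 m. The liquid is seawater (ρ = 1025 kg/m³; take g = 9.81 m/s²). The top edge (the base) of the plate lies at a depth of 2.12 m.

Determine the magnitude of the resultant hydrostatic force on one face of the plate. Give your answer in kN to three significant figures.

F ≈ 127 kN

γ = ρg = 1025 × 9.81 / 1000 = 10.05525 kN/m³.
With the apex down, the centroid sits h/3 = 2.87/3 = 0.956667 m below the base (the top edge), so the centroid depth is h_c = 2.12 + 0.956667 = 3.07667 m.
A = ½ × 2.86 × 2.87 = 4.1041 m².
Resultant F = γ·h_c·A = 10.05525 × 3.07667 × 4.1041 = 126.967 kN.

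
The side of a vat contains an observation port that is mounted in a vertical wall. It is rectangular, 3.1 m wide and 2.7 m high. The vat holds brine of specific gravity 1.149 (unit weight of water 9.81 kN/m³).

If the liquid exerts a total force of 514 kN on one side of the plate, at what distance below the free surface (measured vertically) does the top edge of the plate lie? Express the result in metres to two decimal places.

γ = 1.149 × 9.81 = 11.27169 kN/m³.
A = 3.1 × 2.7 = 8.37 m².
From F = γ·h_c·A, the centroid depth is h_c = 514/(11.27169 × 8.37) = 5.44814 m.
The centroid lies 2.7/2 = 1.35 m below the top edge, so the top edge sits at h_top = 5.44814 − 1.35 = 4.09814 m below the surface.

d_top ≈ 4.10 m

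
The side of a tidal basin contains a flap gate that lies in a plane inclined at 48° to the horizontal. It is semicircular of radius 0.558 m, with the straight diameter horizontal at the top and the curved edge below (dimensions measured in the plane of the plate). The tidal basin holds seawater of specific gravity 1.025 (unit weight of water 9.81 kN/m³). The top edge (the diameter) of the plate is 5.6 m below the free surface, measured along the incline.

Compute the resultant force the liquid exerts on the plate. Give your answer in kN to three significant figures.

γ = 1.025 × 9.81 = 10.05525 kN/m³.
Let θ = 48° be the plate's angle to the horizontal; measure y along the incline from where the plane meets the free surface. Vertical depth h = y·sinθ with sinθ = 0.743145.
The centroid of a semicircle lies 4r/(3π) = 0.236823 m from the diameter, here below the top edge, so y_c = 5.6 + 0.236823 = 5.83682 m and h_c = 5.83682 × 0.743145 = 4.3376 m.
A = πr²/2 = π × 0.558²/2 = 0.489089 m².
Resultant F = γ·h_c·A = 10.05525 × 4.3376 × 0.489089 = 21.3319 kN.

F ≈ 21.3 kN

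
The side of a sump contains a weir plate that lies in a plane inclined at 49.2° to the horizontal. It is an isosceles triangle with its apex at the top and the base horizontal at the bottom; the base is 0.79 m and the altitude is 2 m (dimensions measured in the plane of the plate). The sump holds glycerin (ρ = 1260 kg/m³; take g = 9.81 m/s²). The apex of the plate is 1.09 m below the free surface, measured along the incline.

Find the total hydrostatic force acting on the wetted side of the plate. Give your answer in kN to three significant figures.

F ≈ 17.9 kN

γ = ρg = 1260 × 9.81 / 1000 = 12.3606 kN/m³.
Let θ = 49.2° be the plate's angle to the horizontal; measure y along the incline from where the plane meets the free surface. Vertical depth h = y·sinθ with sinθ = 0.756995.
With the apex up, the centroid sits 2h/3 = 2 × 2/3 = 1.33333 m below the apex, so y_c = 1.09 + 1.33333 = 2.42333 m and h_c = 2.42333 × 0.756995 = 1.83445 m.
A = ½ × 0.79 × 2 = 0.79 m².
Resultant F = γ·h_c·A = 12.3606 × 1.83445 × 0.79 = 17.9132 kN.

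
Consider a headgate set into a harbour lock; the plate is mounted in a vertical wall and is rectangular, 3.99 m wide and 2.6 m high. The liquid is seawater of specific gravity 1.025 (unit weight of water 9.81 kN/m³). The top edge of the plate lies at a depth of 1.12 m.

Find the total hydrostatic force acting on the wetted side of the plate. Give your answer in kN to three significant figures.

γ = 1.025 × 9.81 = 10.05525 kN/m³.
The centroid lies 2.6/2 = 1.3 m below the top edge, so the centroid depth is h_c = 1.12 + 1.3 = 2.42 m.
A = 3.99 × 2.6 = 10.374 m².
Resultant F = γ·h_c·A = 10.05525 × 2.42 × 10.374 = 252.438 kN.

F ≈ 252 kN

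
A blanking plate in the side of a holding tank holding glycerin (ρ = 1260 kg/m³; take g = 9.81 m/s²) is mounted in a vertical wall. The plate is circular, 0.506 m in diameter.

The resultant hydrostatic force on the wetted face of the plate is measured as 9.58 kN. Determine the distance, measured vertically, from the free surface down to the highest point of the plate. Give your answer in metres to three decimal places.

d_top ≈ 3.601 m

γ = ρg = 1260 × 9.81 / 1000 = 12.3606 kN/m³.
A = π(0.253)² = 0.20109 m².
From F = γ·h_c·A, the centroid depth is h_c = 9.58/(12.3606 × 0.20109) = 3.85421 m.
The centroid is at the centre, 0.253 m below the top of the plate, so the highest point sits at h_top = 3.85421 − 0.253 = 3.60121 m below the surface.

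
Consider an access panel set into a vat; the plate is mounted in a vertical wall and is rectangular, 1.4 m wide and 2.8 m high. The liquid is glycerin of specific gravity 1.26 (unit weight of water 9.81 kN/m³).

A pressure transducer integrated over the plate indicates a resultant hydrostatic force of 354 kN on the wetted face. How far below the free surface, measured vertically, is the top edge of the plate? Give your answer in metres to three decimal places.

γ = 1.26 × 9.81 = 12.3606 kN/m³.
A = 1.4 × 2.8 = 3.92 m².
From F = γ·h_c·A, the centroid depth is h_c = 354/(12.3606 × 3.92) = 7.30597 m.
The centroid lies 2.8/2 = 1.4 m below the top edge, so the top edge sits at h_top = 7.30597 − 1.4 = 5.90597 m below the surface.

d_top ≈ 5.906 m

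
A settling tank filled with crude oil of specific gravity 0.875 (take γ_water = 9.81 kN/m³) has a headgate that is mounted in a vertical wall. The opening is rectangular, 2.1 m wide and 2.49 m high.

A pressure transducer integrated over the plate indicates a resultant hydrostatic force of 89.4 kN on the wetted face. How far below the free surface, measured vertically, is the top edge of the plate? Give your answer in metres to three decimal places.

γ = 0.875 × 9.81 = 8.58375 kN/m³.
A = 2.1 × 2.49 = 5.229 m².
From F = γ·h_c·A, the centroid depth is h_c = 89.4/(8.58375 × 5.229) = 1.99178 m.
The centroid lies 2.49/2 = 1.245 m below the top edge, so the top edge sits at h_top = 1.99178 − 1.245 = 0.74678 m below the surface.

d_top ≈ 0.747 m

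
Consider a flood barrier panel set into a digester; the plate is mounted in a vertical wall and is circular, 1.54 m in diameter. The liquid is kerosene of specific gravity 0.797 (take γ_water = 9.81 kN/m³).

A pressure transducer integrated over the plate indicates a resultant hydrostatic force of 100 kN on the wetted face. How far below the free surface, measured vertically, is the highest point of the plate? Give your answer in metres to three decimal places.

γ = 0.797 × 9.81 = 7.81857 kN/m³.
A = π(0.77)² = 1.86265 m².
From F = γ·h_c·A, the centroid depth is h_c = 100/(7.81857 × 1.86265) = 6.86659 m.
The centroid is at the centre, 0.77 m below the top of the plate, so the highest point sits at h_top = 6.86659 − 0.77 = 6.09659 m below the surface.

d_top ≈ 6.097 m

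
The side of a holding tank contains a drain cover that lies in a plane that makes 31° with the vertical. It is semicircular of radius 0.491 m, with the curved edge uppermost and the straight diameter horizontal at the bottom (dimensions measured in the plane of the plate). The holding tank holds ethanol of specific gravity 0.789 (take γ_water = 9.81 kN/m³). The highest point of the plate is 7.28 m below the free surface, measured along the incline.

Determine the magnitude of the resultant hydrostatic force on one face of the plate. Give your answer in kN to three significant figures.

γ = 0.789 × 9.81 = 7.74009 kN/m³.
The plate makes 31° with the vertical, i.e. θ = 90° − 31° = 59° to the horizontal. Measuring y along the incline from the free-surface line, vertical depth h = y·sinθ with sinθ = 0.857167.
The centroid lies 4r/(3π) = 0.208387 m above the diameter, so r − 4r/(3π) = 0.491 − 0.208387 = 0.282613 m below the topmost point, so y_c = 7.28 + 0.282613 = 7.56261 m and h_c = 7.56261 × 0.857167 = 6.48242 m.
A = πr²/2 = π × 0.491²/2 = 0.378689 m².
Resultant F = γ·h_c·A = 7.74009 × 6.48242 × 0.378689 = 19.0005 kN.

F ≈ 19.0 kN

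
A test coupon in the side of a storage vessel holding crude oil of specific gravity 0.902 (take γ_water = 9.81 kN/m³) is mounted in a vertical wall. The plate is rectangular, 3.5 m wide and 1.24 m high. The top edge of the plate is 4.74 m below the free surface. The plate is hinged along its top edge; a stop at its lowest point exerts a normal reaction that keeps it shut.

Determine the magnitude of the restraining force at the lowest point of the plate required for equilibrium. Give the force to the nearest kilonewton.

P ≈ 107 kN

γ = 0.902 × 9.81 = 8.84862 kN/m³.
The centroid lies 1.24/2 = 0.62 m below the top edge, so the centroid depth is h_c = 4.74 + 0.62 = 5.36 m.
A = 3.5 × 1.24 = 4.34 m².
Resultant F = γ·h_c·A = 8.84862 × 5.36 × 4.34 = 205.84 kN.
I_c = b·h³/12 = 3.5 × 1.24³/12 = 0.556099 m⁴.
Centre of pressure: y_p = y_c + I_c/(y_c·A) = 5.36 + 0.556099/(5.36 × 4.34) = 5.36 + 0.0239055 = 5.38391 m along the plane.
The resultant acts 0.62 + 0.0239055 = 0.643906 m (along the plate) below the hinge at the top edge, so the moment about the hinge is M = F × 0.643906 = 205.84 × 0.643906 = 132.542 kN·m.
A normal force at the bottom, 1.24 m from the hinge, must supply this moment: P = 132.542/1.24 = 106.889 kN.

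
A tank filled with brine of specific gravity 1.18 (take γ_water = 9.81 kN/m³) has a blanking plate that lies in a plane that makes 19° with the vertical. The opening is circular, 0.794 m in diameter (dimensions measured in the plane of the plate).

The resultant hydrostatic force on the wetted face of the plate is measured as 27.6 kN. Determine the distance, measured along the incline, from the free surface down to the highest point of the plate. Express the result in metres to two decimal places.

y_top ≈ 4.70 m

γ = 1.18 × 9.81 = 11.5758 kN/m³.
A = π(0.397)² = 0.495143 m².
From F = γ·h_c·A, the centroid depth is h_c = 27.6/(11.5758 × 0.495143) = 4.81535 m.
The plate makes 19° with the vertical, i.e. θ = 90° − 19° = 71° to the horizontal. Measuring y along the incline from the free-surface line, vertical depth h = y·sinθ with sinθ = 0.945519.
Along the incline, y_c = h_c/sinθ = 4.81535/0.945519 = 5.09281 m.
The centroid is at the centre, 0.397 m below the top of the plate, so the highest point sits at y_top = 5.09281 − 0.397 = 4.69581 m along the incline.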